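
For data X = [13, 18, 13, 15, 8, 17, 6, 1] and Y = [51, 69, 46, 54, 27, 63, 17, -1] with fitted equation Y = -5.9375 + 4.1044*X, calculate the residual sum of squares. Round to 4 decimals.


For each point, residual = actual - predicted.
Residuals: [3.5803, 1.0583, -1.4197, -1.6285, 0.1023, -0.8373, -1.6889, 0.8331].
Sum of squared residuals = 22.8641.

22.8641


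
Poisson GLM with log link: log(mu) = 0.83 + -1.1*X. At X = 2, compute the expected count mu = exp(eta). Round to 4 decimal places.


Compute eta = 0.83 + -1.1 * 2 = -1.3700.
Apply inverse link: mu = e^-1.3700 = 0.2541.

0.2541


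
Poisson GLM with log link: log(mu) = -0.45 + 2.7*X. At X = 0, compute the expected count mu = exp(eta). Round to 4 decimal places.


eta = -0.45 + 2.7 * 0 = -0.4500.
mu = exp(-0.4500) = 0.6376.

0.6376


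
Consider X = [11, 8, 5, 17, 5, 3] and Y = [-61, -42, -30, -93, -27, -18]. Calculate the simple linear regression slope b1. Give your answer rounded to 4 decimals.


First compute the means: xbar = 8.1667, ybar = -45.1667.
Then S_xx = sum((xi - xbar)^2) = 132.8333.
S_xy = sum((xi - xbar)(yi - ybar)) = -713.8333.
b1 = S_xy / S_xx = -713.8333 / 132.8333 = -5.3739.

-5.3739


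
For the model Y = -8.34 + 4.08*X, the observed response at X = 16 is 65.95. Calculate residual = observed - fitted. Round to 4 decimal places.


Predicted = -8.34 + 4.08 * 16 = 56.9400.
Residual = 65.95 - 56.9400 = 9.0100.

9.0100


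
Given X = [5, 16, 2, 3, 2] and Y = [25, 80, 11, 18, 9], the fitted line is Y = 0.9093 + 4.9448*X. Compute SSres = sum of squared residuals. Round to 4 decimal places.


For each point, residual = actual - predicted.
Residuals: [-0.6333, -0.0261, 0.2011, 2.2563, -1.7989].
Sum of squared residuals = 8.7691.

8.7691


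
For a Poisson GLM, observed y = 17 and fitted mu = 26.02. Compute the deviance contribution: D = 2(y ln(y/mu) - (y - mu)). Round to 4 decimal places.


y/mu = 17/26.02 = 0.653344 (approx.), and ln(17/26.02) = -0.425652.
y * ln(y/mu) = 17 * -0.425652 = -7.236084.
y - mu = -9.02.
D = 2 * (-7.236084 - -9.02) = 3.567832, which rounds to 3.5678.

3.5678


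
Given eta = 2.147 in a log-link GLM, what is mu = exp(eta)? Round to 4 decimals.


Apply the inverse link:
mu = e^2.147 = 8.5591.

8.5591


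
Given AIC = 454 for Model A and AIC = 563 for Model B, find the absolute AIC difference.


Absolute difference = |454 - 563| = 109.
The model with lower AIC (A) is preferred.

109


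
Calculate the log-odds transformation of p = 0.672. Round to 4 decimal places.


Compute the odds: 0.672/0.328 = 2.0488.
Take the natural log: ln(2.0488) = 0.7172.

0.7172


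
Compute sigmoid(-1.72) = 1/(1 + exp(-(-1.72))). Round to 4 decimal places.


First, exp(1.7200) = 5.5845.
Then sigma(z) = 1/(1 + 5.5845) = 0.1519.

0.1519


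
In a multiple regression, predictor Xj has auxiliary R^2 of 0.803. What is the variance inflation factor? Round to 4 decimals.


Using VIF = 1/(1 - R^2_j):
1 - 0.803 = 0.197.
VIF = 5.0761.

5.0761


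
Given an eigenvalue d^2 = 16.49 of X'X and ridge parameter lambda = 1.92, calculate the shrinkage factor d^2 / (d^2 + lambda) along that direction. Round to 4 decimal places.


Denominator = d^2 + lambda = 16.49 + 1.92 = 18.4100.
Shrinkage = 16.49 / 18.4100 = 0.8957.

0.8957


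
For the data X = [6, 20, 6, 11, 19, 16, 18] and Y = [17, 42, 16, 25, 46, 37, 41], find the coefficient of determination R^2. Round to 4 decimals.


The fitted line is Y = 3.9317 + 2.0466*X.
SSres = 21.2411, SStot = 932.0000.
R^2 = 1 - SSres/SStot = 0.9772.

0.9772


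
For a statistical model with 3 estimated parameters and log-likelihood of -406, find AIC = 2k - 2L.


Compute:
2k = 2*3 = 6.
-2*loglik = -2*(-406) = 812.
AIC = 6 + 812 = 818.

818


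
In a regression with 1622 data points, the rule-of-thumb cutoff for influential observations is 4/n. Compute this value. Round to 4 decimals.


The threshold is 4/n.
4/1622 = 0.0025.

0.0025


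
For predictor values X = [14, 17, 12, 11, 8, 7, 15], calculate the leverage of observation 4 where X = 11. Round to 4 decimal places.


Compute xbar = 12.0000 with n = 7 observations.
SXX = 80.0000.
Leverage = 1/7 + (11 - 12.0000)^2/80.0000 = 0.1554.

0.1554


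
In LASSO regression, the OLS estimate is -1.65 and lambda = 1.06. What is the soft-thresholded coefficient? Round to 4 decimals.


Absolute value: |-1.65| = 1.65.
Compare to lambda = 1.06.
Since |beta| > lambda, coefficient = sign(beta)*(|beta| - lambda) = -0.5900.

-0.5900


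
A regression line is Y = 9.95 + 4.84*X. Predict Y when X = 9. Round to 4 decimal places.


Predicted value:
Y = 9.95 + (4.84)(9) = 9.95 + 43.5600 = 53.5100.

53.5100


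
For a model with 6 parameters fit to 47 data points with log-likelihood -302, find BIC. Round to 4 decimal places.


k * ln(n) = 6 * ln(47) = 6 * 3.850148 = 23.100888.
-2 * loglik = -2 * (-302) = 604.
BIC = 23.100888 + 604 = 627.100888, which rounds to 627.1009.

627.1009


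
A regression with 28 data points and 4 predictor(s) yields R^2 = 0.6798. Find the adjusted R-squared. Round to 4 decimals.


Adjusted R^2 = 1 - (1 - R^2) * (n-1)/(n-p-1).
(1 - R^2) = 0.3202.
(n-1)/(n-p-1) = 27/23.
(1 - R^2) * (n-1) = 0.3202 * 27 = 8.6454.
Divide by (n-p-1): 8.6454 / 23 = 0.3759.
Adj R^2 = 1 - 0.3759 = 0.6241.

0.6241


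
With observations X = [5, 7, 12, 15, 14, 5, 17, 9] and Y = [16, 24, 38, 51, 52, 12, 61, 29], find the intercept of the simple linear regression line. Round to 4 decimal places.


Compute b1 = 3.8388 from the OLS formula.
With xbar = 10.5000 and ybar = 35.3750, the intercept is:
b0 = 35.3750 - 3.8388 * 10.5000 = -4.9326.

-4.9326


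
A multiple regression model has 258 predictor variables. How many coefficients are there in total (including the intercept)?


Including the intercept, the model has 258 predictor coefficients + 1 intercept.
Total = 259.

259


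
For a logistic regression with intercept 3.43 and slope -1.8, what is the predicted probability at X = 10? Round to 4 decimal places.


Compute z = 3.43 + (-1.8)(10) = -14.5700.
exp(-z) = 2126525.5316.
P = 1/(1 + 2126525.5316) = 0.0000.

0.0000


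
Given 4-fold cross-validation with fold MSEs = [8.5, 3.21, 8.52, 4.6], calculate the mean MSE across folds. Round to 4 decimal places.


Sum of fold MSEs = 24.8300.
Average = 24.8300 / 4 = 6.2075.

6.2075


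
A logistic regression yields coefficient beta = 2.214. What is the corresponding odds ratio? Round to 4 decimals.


exp(2.214) = 9.1523.
So the odds ratio is 9.1523.

9.1523


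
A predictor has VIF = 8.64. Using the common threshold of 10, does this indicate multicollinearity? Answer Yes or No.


Compare VIF = 8.64 to the threshold of 10.
8.64 < 10, so the answer is No.

No


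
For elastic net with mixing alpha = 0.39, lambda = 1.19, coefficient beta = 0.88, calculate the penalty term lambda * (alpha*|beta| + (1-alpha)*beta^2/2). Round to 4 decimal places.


Compute:
L1 = 0.39 * 0.88 = 0.3432.
L2 = 0.61 * 0.88^2 / 2 = 0.2362.
Penalty = 1.19 * (0.3432 + 0.2362) = 0.6895.

0.6895


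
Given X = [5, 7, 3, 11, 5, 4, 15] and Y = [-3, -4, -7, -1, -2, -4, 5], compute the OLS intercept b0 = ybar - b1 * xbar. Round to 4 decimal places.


Compute b1 = 0.7823 from the OLS formula.
With xbar = 7.1429 and ybar = -2.2857, the intercept is:
b0 = -2.2857 - 0.7823 * 7.1429 = -7.8734.

-7.8734


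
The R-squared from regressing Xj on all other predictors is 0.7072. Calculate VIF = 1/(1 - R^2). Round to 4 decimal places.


VIF = 1 / (1 - 0.7072).
= 1 / 0.2928 = 3.4153.

3.4153


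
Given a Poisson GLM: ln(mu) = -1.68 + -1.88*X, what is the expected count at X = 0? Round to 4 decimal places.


Linear predictor: eta = -1.68 + (-1.88)(0) = -1.6800.
Expected count: mu = exp(-1.6800) = 0.1864.

0.1864


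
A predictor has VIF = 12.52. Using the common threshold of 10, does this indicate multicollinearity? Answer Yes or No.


Compare VIF = 12.52 to the threshold of 10.
12.52 >= 10, so the answer is Yes.

Yes


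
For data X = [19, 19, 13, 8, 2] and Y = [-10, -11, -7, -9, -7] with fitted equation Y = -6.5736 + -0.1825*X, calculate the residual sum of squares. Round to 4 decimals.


Predicted values from Y = -6.5736 + -0.1825*X.
Residuals: [0.0411, -0.9589, 1.9461, -0.9664, -0.0614].
SSres = 5.6462.

5.6462


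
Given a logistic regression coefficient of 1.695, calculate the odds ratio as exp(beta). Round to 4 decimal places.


Odds ratio = exp(beta) = exp(1.695).
= 5.4466.

5.4466


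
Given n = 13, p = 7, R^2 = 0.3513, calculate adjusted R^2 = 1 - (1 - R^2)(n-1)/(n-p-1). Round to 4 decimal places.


Adjusted R^2 = 1 - (1 - R^2) * (n-1)/(n-p-1).
(1 - R^2) = 0.6487.
(n-1)/(n-p-1) = 12/5.
(1 - R^2) * (n-1) = 0.6487 * 12 = 7.7844.
Divide by (n-p-1): 7.7844 / 5 = 1.5569.
Adj R^2 = 1 - 1.5569 = -0.5569.

-0.5569


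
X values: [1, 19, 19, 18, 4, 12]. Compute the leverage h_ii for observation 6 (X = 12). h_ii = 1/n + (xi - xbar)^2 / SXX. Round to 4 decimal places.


Compute xbar = 12.1667 with n = 6 observations.
SXX = 318.8333.
Leverage = 1/6 + (12 - 12.1667)^2/318.8333 = 0.1668.

0.1668


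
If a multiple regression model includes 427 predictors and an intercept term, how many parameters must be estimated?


Each predictor gets one coefficient, plus one intercept.
Total parameters = 427 + 1 = 428.

428


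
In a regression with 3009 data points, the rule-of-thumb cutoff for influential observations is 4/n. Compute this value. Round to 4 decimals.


Using the rule of thumb:
Threshold = 4 / 3009 = 0.0013.

0.0013


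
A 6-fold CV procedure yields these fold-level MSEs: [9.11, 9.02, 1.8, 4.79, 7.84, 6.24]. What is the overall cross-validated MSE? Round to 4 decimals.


Add all fold MSEs: 38.8000.
Divide by k = 6: 38.8000/6 = 6.4667.

6.4667


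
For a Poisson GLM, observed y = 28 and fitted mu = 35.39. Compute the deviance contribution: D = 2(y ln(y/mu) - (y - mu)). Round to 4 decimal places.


Compute y*ln(y/mu) = 28*ln(28/35.39) = 28*-0.234225 = -6.558300.
y - mu = -7.39.
D = 2*(-6.558300 - (-7.39)) = 1.663400, which rounds to 1.6634.

1.6634


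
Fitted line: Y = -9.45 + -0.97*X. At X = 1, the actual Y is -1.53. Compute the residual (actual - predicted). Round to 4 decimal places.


Compute yhat = -9.45 + (-0.97)(1) = -10.4200.
Residual = actual - predicted = -1.53 - -10.4200 = 8.8900.

8.8900


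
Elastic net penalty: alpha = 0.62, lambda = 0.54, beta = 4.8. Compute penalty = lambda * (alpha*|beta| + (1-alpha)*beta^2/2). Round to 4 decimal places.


Compute:
L1 = 0.62 * 4.8 = 2.9760.
L2 = 0.38 * 4.8^2 / 2 = 4.3776.
Penalty = 0.54 * (2.9760 + 4.3776) = 3.9709.

3.9709


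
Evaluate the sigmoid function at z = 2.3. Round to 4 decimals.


Compute exp(-2.3000) = 0.1003.
Sigmoid = 1 / (1 + 0.1003) = 1 / 1.1003 = 0.9089.

0.9089


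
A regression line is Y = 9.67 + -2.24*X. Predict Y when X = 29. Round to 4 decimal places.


Predicted value:
Y = 9.67 + (-2.24)(29) = 9.67 + -64.9600 = -55.2900.

-55.2900


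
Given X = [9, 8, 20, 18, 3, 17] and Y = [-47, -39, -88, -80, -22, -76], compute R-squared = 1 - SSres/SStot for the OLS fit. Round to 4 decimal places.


Fit the OLS line: b0 = -10.0283, b1 = -3.8911.
SSres = 8.6100.
SStot = 3483.3333.
R^2 = 1 - 8.6100/3483.3333 = 0.9975.

0.9975


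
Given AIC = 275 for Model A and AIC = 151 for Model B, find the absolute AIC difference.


Compute |275 - 151| = 124.
Model B has the smaller AIC.

124


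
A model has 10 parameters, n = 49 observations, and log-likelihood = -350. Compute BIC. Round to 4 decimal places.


k * ln(n) = 10 * ln(49) = 10 * 3.891820 = 38.918200.
-2 * loglik = -2 * (-350) = 700.
BIC = 38.918200 + 700 = 738.918200, which rounds to 738.9182.

738.9182


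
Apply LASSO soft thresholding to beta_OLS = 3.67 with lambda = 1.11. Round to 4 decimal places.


|beta_OLS| = 3.67.
lambda = 1.11.
Since |beta| > lambda, coefficient = sign(beta)*(|beta| - lambda) = 2.5600.
Result = 2.5600.

2.5600


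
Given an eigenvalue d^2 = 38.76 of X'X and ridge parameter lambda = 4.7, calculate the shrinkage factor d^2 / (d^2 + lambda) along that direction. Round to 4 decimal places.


Compute the denominator: 38.76 + 4.7 = 43.4600.
Shrinkage factor = 38.76 / 43.4600 = 0.8919.

0.8919


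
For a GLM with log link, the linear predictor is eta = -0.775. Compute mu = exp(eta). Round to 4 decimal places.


Apply the inverse link:
mu = e^-0.775 = 0.4607.

0.4607


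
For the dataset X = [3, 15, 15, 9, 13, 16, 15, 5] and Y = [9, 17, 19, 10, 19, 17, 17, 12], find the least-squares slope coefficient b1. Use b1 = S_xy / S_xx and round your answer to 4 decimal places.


Calculate xbar = 11.3750, ybar = 15.0000.
S_xx = 179.8750, S_xy = 126.0000.
Using b1 = S_xy / S_xx = 126.0000 / 179.8750, we get b1 = 0.7005.

0.7005


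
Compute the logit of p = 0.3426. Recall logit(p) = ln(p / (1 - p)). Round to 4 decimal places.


Compute the odds: 0.3426/0.6574 = 0.5211.
Take the natural log: ln(0.5211) = -0.6517.

-0.6517


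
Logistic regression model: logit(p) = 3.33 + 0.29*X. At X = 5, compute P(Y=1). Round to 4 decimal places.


Linear predictor: z = 3.33 + 0.29 * 5 = 4.7800.
P = 1/(1 + exp(-4.7800)) = 1/(1 + 0.0084) = 0.9917.

0.9917


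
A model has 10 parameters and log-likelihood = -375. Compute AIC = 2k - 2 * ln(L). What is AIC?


AIC = 2*10 - 2*(-375).
= 20 + 750 = 770.

770


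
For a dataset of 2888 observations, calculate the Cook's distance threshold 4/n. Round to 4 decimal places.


Using the rule of thumb:
Threshold = 4 / 2888 = 0.0014.

0.0014


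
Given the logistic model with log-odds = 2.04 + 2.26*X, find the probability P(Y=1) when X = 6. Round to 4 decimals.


Linear predictor: z = 2.04 + 2.26 * 6 = 15.6000.
P = 1/(1 + exp(-15.6000)) = 1/(1 + 0.0000) = 1.0000.

1.0000


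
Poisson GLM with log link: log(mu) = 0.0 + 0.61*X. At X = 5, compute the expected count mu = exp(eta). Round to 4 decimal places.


Compute eta = 0.0 + 0.61 * 5 = 3.0500.
Apply inverse link: mu = e^3.0500 = 21.1153.

21.1153


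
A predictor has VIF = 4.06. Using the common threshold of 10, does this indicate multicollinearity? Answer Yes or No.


Check: VIF = 4.06 vs threshold = 10.
Since 4.06 < 10, the answer is No.

No


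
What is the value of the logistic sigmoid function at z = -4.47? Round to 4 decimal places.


Compute exp(4.4700) = 87.3567.
Sigmoid = 1 / (1 + 87.3567) = 1 / 88.3567 = 0.0113.

0.0113


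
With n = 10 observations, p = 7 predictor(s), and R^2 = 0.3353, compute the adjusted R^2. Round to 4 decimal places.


Adjusted R^2 = 1 - (1 - R^2) * (n-1)/(n-p-1).
(1 - R^2) = 0.6647.
(n-1)/(n-p-1) = 9/2.
(1 - R^2) * (n-1) = 0.6647 * 9 = 5.9823.
Divide by (n-p-1): 5.9823 / 2 = 2.9912.
Adj R^2 = 1 - 2.9912 = -1.9912.

-1.9912


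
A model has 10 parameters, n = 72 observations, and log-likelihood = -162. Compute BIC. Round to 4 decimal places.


Compute k*ln(n) = 10*ln(72) = 10*4.276666 = 42.766660.
Then -2*loglik = 324.
BIC = 42.766660 + 324 = 366.766660, which rounds to 366.7667.

366.7667


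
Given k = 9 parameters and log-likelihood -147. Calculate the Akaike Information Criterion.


AIC = 2*9 - 2*(-147).
= 18 + 294 = 312.

312


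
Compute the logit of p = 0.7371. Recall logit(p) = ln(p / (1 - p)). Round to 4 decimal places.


1 - p = 0.2629.
p/(1-p) = 2.8037.
logit = ln(2.8037) = 1.0309.

1.0309


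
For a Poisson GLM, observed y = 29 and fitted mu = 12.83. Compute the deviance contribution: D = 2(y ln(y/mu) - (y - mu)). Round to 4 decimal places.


Compute y*ln(y/mu) = 29*ln(29/12.83) = 29*0.815510 = 23.649790.
y - mu = 16.17.
D = 2*(23.649790 - (16.17)) = 14.959580, which rounds to 14.9596.

14.9596


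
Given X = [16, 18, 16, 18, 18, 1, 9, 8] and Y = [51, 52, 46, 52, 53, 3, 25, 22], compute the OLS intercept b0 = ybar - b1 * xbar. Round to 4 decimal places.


The slope is b1 = 2.9856.
Sample means are xbar = 13.0000 and ybar = 38.0000.
Intercept: b0 = 38.0000 - (2.9856)(13.0000) = -0.8129.

-0.8129


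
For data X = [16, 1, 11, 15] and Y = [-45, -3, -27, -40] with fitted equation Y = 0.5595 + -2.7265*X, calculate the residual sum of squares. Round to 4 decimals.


For each point, residual = actual - predicted.
Residuals: [-1.9355, -0.8330, 2.4320, 0.3380].
Sum of squared residuals = 10.4689.

10.4689


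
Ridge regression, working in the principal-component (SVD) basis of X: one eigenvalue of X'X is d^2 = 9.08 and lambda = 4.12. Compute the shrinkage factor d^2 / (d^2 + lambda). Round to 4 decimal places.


d^2 + lambda = 9.08 + 4.12 = 13.2000.
Shrinkage factor = 9.08/13.2000 = 0.6879.

0.6879


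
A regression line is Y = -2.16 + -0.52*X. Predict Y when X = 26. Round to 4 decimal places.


Plug X = 26 into Y = -2.16 + -0.52*X:
Y = -2.16 + -13.5200 = -15.6800.

-15.6800


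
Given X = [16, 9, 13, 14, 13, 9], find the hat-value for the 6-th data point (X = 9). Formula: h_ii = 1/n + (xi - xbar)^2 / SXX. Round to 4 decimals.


Mean of X: xbar = 12.3333.
SXX = 39.3333.
For X = 9: h = 1/6 + (9 - 12.3333)^2/39.3333 = 0.4492.

0.4492


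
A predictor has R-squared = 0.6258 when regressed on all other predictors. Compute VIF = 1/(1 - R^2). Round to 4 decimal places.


Using VIF = 1/(1 - R^2_j):
1 - 0.6258 = 0.3742.
VIF = 2.6724.

2.6724


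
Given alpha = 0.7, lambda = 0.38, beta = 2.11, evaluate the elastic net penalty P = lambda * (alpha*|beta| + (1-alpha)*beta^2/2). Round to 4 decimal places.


L1 component = 0.7 * |2.11| = 1.4770.
L2 component = 0.3 * 2.11^2 / 2 = 0.6678.
Penalty = 0.38 * (1.4770 + 0.6678) = 0.38 * 2.1448 = 0.8150.

0.8150


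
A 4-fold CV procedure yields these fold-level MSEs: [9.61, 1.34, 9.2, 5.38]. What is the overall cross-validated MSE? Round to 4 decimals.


Add all fold MSEs: 25.5300.
Divide by k = 4: 25.5300/4 = 6.3825.

6.3825


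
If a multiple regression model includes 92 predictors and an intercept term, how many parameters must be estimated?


Total coefficients = number of predictors + 1 (for the intercept).
= 92 + 1 = 93.

93


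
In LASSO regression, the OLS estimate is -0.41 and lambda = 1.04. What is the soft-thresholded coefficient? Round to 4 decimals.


Absolute value: |-0.41| = 0.41.
Compare to lambda = 1.04.
Since |beta| <= lambda, the coefficient is set to 0.

0.0000


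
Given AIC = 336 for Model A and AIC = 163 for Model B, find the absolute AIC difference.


Compute |336 - 163| = 173.
Model B has the smaller AIC.

173


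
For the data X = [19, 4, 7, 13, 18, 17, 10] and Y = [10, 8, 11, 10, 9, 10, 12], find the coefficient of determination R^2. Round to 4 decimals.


The fitted line is Y = 9.9377 + 0.0050*X.
SSres = 9.9950, SStot = 10.0000.
R^2 = 1 - SSres/SStot = 0.0005.

0.0005


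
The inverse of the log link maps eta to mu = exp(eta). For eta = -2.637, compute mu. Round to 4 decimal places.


The inverse log link gives:
mu = exp(-2.637) = 0.0716.

0.0716


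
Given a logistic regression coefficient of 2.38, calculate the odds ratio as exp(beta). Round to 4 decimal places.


The odds ratio is computed as:
OR = e^(2.38) = 10.8049.

10.8049


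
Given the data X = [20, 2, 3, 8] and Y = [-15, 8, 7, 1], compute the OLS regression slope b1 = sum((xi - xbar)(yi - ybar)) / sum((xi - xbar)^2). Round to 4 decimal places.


First compute the means: xbar = 8.2500, ybar = 0.2500.
Then S_xx = sum((xi - xbar)^2) = 204.7500.
S_xy = sum((xi - xbar)(yi - ybar)) = -263.2500.
b1 = S_xy / S_xx = -263.2500 / 204.7500 = -1.2857.

-1.2857


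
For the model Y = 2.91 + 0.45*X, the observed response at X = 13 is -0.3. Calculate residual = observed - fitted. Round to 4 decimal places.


Compute yhat = 2.91 + (0.45)(13) = 8.7600.
Residual = actual - predicted = -0.3 - 8.7600 = -9.0600.

-9.0600


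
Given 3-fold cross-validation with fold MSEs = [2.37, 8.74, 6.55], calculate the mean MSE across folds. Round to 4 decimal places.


Sum of fold MSEs = 17.6600.
Average = 17.6600 / 3 = 5.8867.

5.8867


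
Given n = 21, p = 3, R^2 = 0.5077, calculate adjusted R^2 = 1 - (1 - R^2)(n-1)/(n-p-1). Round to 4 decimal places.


Plug in: Adj R^2 = 1 - (1 - 0.5077) * 20/17.
= 1 - 0.4923 * 20/17
= 1 - 9.8460 / 17
= 1 - 0.5792 = 0.4208.

0.4208


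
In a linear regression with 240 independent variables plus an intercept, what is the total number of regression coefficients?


Total coefficients = number of predictors + 1 (for the intercept).
= 240 + 1 = 241.

241


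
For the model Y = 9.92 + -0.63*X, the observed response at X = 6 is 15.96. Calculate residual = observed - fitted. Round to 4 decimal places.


Fitted value at X = 6 is yhat = 9.92 + -0.63*6 = 6.1400.
Residual = 15.96 - 6.1400 = 9.8200.

9.8200


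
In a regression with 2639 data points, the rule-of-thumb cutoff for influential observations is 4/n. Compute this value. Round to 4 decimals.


The threshold is 4/n.
4/2639 = 0.0015.

0.0015


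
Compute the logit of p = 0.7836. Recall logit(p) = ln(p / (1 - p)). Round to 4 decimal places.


1 - p = 0.2164.
p/(1-p) = 3.6211.
logit = ln(3.6211) = 1.2868.

1.2868


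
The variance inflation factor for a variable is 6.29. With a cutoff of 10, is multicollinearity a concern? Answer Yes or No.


Compare VIF = 6.29 to the threshold of 10.
6.29 < 10, so the answer is No.

No


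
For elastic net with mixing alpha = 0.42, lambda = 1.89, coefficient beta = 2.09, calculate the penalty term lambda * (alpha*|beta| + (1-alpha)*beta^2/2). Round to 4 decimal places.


alpha * |beta| = 0.42 * 2.09 = 0.8778.
(1-alpha) * beta^2/2 = 0.58 * 4.3681/2 = 1.2667.
Total = 1.89 * (0.8778 + 1.2667) = 4.0532.

4.0532


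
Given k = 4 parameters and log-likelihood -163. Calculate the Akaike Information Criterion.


AIC = 2k - 2*loglik = 2(4) - 2(-163).
= 8 + 326 = 334.

334


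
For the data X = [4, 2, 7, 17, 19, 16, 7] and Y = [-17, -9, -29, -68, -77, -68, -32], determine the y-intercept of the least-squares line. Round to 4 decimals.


Compute b1 = -4.0020 from the OLS formula.
With xbar = 10.2857 and ybar = -42.8571, the intercept is:
b0 = -42.8571 - -4.0020 * 10.2857 = -1.6935.

-1.6935


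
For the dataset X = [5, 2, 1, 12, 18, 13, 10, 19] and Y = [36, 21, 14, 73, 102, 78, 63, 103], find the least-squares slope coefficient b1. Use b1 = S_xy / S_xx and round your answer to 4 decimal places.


First compute the means: xbar = 10.0000, ybar = 61.2500.
Then S_xx = sum((xi - xbar)^2) = 328.0000.
S_xy = sum((xi - xbar)(yi - ybar)) = 1649.0000.
b1 = S_xy / S_xx = 1649.0000 / 328.0000 = 5.0274.

5.0274


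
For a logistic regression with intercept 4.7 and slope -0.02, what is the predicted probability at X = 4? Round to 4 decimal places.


Compute z = 4.7 + (-0.02)(4) = 4.6200.
exp(-z) = 0.0099.
P = 1/(1 + 0.0099) = 0.9902.

0.9902


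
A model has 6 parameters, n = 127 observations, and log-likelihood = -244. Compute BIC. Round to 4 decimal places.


ln(127) = 4.844187.
k * ln(n) = 6 * 4.844187 = 29.065122.
-2L = 488.
BIC = 29.065122 + 488 = 517.065122, which rounds to 517.0651.

517.0651


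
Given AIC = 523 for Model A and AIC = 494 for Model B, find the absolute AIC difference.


Absolute difference = |523 - 494| = 29.
The model with lower AIC (B) is preferred.

29


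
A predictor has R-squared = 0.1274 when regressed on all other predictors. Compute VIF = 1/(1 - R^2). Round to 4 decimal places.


VIF = 1 / (1 - 0.1274).
= 1 / 0.8726 = 1.1460.

1.1460


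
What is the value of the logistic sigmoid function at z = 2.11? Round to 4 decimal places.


Compute exp(-2.1100) = 0.1212.
Sigmoid = 1 / (1 + 0.1212) = 1 / 1.1212 = 0.8919.

0.8919


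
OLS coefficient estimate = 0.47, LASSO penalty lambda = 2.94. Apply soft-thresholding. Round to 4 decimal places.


Check: |0.47| = 0.47 vs lambda = 2.94.
Since |beta| <= lambda, the coefficient is set to 0.
Soft-thresholded coefficient = 0.0000.

0.0000


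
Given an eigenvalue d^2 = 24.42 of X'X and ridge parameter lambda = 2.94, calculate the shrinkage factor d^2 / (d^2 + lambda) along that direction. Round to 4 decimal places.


d^2 + lambda = 24.42 + 2.94 = 27.3600.
Shrinkage factor = 24.42/27.3600 = 0.8925.

0.8925


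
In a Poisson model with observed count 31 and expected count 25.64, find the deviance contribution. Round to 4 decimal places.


Compute y*ln(y/mu) = 31*ln(31/25.64) = 31*0.189834 = 5.884854.
y - mu = 5.36.
D = 2*(5.884854 - (5.36)) = 1.049708, which rounds to 1.0497.

1.0497


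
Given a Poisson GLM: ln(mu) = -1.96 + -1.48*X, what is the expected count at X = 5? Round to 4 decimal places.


Linear predictor: eta = -1.96 + (-1.48)(5) = -9.3600.
Expected count: mu = exp(-9.3600) = 0.0001.

0.0001


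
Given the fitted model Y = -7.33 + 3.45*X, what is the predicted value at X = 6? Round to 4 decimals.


Substitute X = 6 into the equation:
Y = -7.33 + 3.45 * 6 = -7.33 + 20.7000 = 13.3700.

13.3700


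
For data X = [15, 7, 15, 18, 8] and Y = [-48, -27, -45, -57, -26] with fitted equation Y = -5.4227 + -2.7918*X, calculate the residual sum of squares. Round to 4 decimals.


Predicted values from Y = -5.4227 + -2.7918*X.
Residuals: [-0.7003, -2.0347, 2.2997, -1.3249, 1.7571].
SSres = 14.7618.

14.7618


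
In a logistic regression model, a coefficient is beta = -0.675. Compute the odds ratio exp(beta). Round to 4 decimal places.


Odds ratio = exp(beta) = exp(-0.675).
= 0.5092.

0.5092


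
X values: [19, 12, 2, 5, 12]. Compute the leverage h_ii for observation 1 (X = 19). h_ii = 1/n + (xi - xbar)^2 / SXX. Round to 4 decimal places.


Compute xbar = 10.0000 with n = 5 observations.
SXX = 178.0000.
Leverage = 1/5 + (19 - 10.0000)^2/178.0000 = 0.6551.

0.6551


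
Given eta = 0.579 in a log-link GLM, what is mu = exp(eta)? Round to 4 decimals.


mu = exp(eta) = exp(0.579).
= 1.7843.

1.7843


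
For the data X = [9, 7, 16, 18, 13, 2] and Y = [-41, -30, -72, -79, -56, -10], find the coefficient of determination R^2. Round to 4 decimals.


The fitted line is Y = -0.6887 + -4.3672*X.
SSres = 7.2209, SStot = 3418.0000.
R^2 = 1 - SSres/SStot = 0.9979.

0.9979


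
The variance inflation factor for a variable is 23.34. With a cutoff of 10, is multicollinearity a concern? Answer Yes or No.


Check: VIF = 23.34 vs threshold = 10.
Since 23.34 >= 10, the answer is Yes.

Yes


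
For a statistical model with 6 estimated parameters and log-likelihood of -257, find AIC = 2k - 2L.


AIC = 2*6 - 2*(-257).
= 12 + 514 = 526.

526


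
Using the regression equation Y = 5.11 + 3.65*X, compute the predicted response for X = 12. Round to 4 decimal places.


Plug X = 12 into Y = 5.11 + 3.65*X:
Y = 5.11 + 43.8000 = 48.9100.

48.9100


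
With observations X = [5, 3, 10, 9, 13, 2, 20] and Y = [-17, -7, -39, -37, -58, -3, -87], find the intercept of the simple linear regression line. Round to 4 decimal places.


Compute b1 = -4.7410 from the OLS formula.
With xbar = 8.8571 and ybar = -35.4286, the intercept is:
b0 = -35.4286 - -4.7410 * 8.8571 = 6.5634.

6.5634


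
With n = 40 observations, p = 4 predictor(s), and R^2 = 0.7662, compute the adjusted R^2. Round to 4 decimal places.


Using the formula:
(1 - 0.7662) = 0.2338.
Multiply by 39/35: 0.2338 * 39 = 9.1182, then 9.1182 / 35 = 0.2605.
Adj R^2 = 1 - 0.2605 = 0.7395.

0.7395


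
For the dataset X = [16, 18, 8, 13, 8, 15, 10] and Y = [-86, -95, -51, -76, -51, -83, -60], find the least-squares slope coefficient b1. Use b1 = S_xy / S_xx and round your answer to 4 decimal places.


First compute the means: xbar = 12.5714, ybar = -71.7143.
Then S_xx = sum((xi - xbar)^2) = 95.7143.
S_xy = sum((xi - xbar)(yi - ybar)) = -424.1429.
b1 = S_xy / S_xx = -424.1429 / 95.7143 = -4.4313.

-4.4313


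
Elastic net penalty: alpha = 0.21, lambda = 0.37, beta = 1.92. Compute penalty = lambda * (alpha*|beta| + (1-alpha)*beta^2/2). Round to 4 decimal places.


L1 component = 0.21 * |1.92| = 0.4032.
L2 component = 0.79 * 1.92^2 / 2 = 1.4561.
Penalty = 0.37 * (0.4032 + 1.4561) = 0.37 * 1.8593 = 0.6880.

0.6880


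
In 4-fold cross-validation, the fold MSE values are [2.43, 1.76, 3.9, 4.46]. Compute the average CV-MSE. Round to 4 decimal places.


Add all fold MSEs: 12.5500.
Divide by k = 4: 12.5500/4 = 3.1375.

3.1375


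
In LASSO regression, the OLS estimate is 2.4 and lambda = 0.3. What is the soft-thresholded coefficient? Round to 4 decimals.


|beta_OLS| = 2.4.
lambda = 0.3.
Since |beta| > lambda, coefficient = sign(beta)*(|beta| - lambda) = 2.1000.
Result = 2.1000.

2.1000


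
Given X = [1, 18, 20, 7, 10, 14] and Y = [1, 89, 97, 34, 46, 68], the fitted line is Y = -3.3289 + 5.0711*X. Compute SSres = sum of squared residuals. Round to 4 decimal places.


Predicted values from Y = -3.3289 + 5.0711*X.
Residuals: [-0.7422, 1.0491, -1.0931, 1.8312, -1.3821, 0.3335].
SSres = 8.2211.

8.2211


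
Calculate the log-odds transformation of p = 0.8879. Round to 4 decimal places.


Compute the odds: 0.8879/0.1121 = 7.9206.
Take the natural log: ln(7.9206) = 2.0695.

2.0695


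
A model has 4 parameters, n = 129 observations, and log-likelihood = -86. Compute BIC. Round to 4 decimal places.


k * ln(n) = 4 * ln(129) = 4 * 4.859812 = 19.439248.
-2 * loglik = -2 * (-86) = 172.
BIC = 19.439248 + 172 = 191.439248, which rounds to 191.4392.

191.4392


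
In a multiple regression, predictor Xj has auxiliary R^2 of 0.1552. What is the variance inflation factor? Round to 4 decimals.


Using VIF = 1/(1 - R^2_j):
1 - 0.1552 = 0.8448.
VIF = 1.1837.

1.1837


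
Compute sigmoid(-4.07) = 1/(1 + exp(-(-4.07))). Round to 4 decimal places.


Compute exp(4.0700) = 58.5570.
Sigmoid = 1 / (1 + 58.5570) = 1 / 59.5570 = 0.0168.

0.0168


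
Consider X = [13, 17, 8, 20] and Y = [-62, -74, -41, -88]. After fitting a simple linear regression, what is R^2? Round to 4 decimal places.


The fitted line is Y = -10.8457 + -3.8210*X.
SSres = 6.1543, SStot = 1188.7500.
R^2 = 1 - SSres/SStot = 0.9948.

0.9948


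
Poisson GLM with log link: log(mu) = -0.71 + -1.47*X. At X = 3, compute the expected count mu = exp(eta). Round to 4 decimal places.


Compute eta = -0.71 + -1.47 * 3 = -5.1200.
Apply inverse link: mu = e^-5.1200 = 0.0060.

0.0060


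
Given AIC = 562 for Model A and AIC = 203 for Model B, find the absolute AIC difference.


Compute |562 - 203| = 359.
Model B has the smaller AIC.

359


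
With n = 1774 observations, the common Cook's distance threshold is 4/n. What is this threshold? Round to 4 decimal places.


Cook's distance cutoff = 4/n = 4/1774.
= 0.0023.

0.0023


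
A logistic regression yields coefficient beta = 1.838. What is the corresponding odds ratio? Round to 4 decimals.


The odds ratio is computed as:
OR = e^(1.838) = 6.2840.

6.2840


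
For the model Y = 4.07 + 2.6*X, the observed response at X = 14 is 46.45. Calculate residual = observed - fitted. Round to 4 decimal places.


Compute yhat = 4.07 + (2.6)(14) = 40.4700.
Residual = actual - predicted = 46.45 - 40.4700 = 5.9800.

5.9800


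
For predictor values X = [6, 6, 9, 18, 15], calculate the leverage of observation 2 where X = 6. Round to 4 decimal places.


n = 5, xbar = 10.8000.
SXX = sum((xi - xbar)^2) = 118.8000.
h = 1/5 + (6 - 10.8000)^2 / 118.8000 = 0.3939.

0.3939


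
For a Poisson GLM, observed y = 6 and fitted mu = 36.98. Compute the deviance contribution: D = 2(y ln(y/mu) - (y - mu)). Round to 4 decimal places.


First: ln(6/36.98) = -1.818618.
Then: 6 * -1.818618 = -10.911708.
y - mu = 6 - 36.98 = -30.98.
D = 2(-10.911708 - -30.98) = 40.136584, which rounds to 40.1366.

40.1366


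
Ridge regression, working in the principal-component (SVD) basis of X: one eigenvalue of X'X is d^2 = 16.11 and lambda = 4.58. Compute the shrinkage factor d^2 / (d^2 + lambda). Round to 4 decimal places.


d^2 + lambda = 16.11 + 4.58 = 20.6900.
Shrinkage factor = 16.11/20.6900 = 0.7786.

0.7786


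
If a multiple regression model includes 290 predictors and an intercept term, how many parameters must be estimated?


Each predictor gets one coefficient, plus one intercept.
Total parameters = 290 + 1 = 291.

291


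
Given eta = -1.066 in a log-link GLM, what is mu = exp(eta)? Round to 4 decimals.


Apply the inverse link:
mu = e^-1.066 = 0.3444.

0.3444


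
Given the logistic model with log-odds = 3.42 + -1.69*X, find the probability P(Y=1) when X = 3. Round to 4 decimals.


Compute z = 3.42 + (-1.69)(3) = -1.6500.
exp(-z) = 5.2070.
P = 1/(1 + 5.2070) = 0.1611.

0.1611


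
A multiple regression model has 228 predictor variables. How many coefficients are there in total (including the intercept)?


Total coefficients = number of predictors + 1 (for the intercept).
= 228 + 1 = 229.

229


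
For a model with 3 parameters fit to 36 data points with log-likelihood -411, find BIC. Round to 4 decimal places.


Compute k*ln(n) = 3*ln(36) = 3*3.583519 = 10.750557.
Then -2*loglik = 822.
BIC = 10.750557 + 822 = 832.750557, which rounds to 832.7506.

832.7506


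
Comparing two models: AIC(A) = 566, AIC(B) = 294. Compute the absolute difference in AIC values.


|AIC_A - AIC_B| = |566 - 294| = 272.
Model B is preferred (lower AIC).

272


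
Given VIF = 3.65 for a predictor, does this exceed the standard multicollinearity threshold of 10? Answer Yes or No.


Check: VIF = 3.65 vs threshold = 10.
Since 3.65 < 10, the answer is No.

No


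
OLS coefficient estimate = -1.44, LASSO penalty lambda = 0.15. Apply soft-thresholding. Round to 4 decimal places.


Check: |-1.44| = 1.44 vs lambda = 0.15.
Since |beta| > lambda, coefficient = sign(beta)*(|beta| - lambda) = -1.2900.
Soft-thresholded coefficient = -1.2900.

-1.2900


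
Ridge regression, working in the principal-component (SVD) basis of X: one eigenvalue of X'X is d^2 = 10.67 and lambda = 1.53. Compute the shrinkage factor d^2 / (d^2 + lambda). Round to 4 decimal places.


d^2 + lambda = 10.67 + 1.53 = 12.2000.
Shrinkage factor = 10.67/12.2000 = 0.8746.

0.8746


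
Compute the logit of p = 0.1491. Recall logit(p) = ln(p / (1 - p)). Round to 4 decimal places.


The odds are p/(1-p) = 0.1491 / 0.8509 = 0.1752.
logit(p) = ln(0.1752) = -1.7417.

-1.7417


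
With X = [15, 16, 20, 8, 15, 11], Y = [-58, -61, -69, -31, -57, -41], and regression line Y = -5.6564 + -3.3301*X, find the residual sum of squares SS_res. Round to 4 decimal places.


Compute predicted values, then residuals = yi - yhat_i.
Residuals: [-2.3921, -2.0620, 3.2584, 1.2972, -1.3921, 1.2875].
SSres = sum(residual^2) = 25.8695.

25.8695


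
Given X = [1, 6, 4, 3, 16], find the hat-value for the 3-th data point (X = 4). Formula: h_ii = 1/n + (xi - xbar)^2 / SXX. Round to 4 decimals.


Mean of X: xbar = 6.0000.
SXX = 138.0000.
For X = 4: h = 1/5 + (4 - 6.0000)^2/138.0000 = 0.2290.

0.2290


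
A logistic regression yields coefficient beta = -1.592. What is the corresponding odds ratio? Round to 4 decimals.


The odds ratio is computed as:
OR = e^(-1.592) = 0.2035.

0.2035


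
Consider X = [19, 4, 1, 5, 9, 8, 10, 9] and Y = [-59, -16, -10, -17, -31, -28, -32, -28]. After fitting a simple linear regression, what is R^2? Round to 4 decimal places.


Fit the OLS line: b0 = -4.9994, b1 = -2.7847.
SSres = 16.1879.
SStot = 1573.8750.
R^2 = 1 - 16.1879/1573.8750 = 0.9897.

0.9897


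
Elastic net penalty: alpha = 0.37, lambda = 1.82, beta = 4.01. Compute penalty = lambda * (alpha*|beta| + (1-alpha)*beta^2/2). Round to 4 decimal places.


alpha * |beta| = 0.37 * 4.01 = 1.4837.
(1-alpha) * beta^2/2 = 0.63 * 16.0801/2 = 5.0652.
Total = 1.82 * (1.4837 + 5.0652) = 11.9191.

11.9191


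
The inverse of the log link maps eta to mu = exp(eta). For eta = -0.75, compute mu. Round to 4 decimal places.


mu = exp(eta) = exp(-0.75).
= 0.4724.

0.4724


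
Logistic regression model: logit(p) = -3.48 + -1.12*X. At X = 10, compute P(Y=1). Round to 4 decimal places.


z = -3.48 + -1.12 * 10 = -14.6800.
Sigmoid: P = 1 / (1 + exp(14.6800)) = 0.0000.

0.0000


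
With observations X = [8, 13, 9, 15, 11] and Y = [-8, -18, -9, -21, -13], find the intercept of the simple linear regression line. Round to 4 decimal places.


The slope is b1 = -1.9573.
Sample means are xbar = 11.2000 and ybar = -13.8000.
Intercept: b0 = -13.8000 - (-1.9573)(11.2000) = 8.1220.

8.1220


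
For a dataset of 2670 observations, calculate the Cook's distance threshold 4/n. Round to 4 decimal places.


The threshold is 4/n.
4/2670 = 0.0015.

0.0015


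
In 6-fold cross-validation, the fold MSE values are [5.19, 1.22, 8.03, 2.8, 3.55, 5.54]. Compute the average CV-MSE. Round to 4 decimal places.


Add all fold MSEs: 26.3300.
Divide by k = 6: 26.3300/6 = 4.3883.

4.3883


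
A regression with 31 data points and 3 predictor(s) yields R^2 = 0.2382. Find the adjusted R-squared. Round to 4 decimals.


Using the formula:
(1 - 0.2382) = 0.7618.
Multiply by 30/27: 0.7618 * 30 = 22.8540, then 22.8540 / 27 = 0.8464.
Adj R^2 = 1 - 0.8464 = 0.1536.

0.1536


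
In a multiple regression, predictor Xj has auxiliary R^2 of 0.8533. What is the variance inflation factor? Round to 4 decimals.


Using VIF = 1/(1 - R^2_j):
1 - 0.8533 = 0.1467.
VIF = 6.8166.

6.8166


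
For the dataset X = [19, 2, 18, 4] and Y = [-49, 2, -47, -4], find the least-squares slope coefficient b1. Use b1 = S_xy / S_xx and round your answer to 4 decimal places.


The sample means are xbar = 10.7500 and ybar = -24.5000.
Compute S_xx = 242.7500 and S_xy = -735.5000.
Slope b1 = S_xy / S_xx = -735.5000 / 242.7500 = -3.0299.

-3.0299


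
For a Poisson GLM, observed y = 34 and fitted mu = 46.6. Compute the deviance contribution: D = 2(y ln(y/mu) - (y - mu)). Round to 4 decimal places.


Compute y*ln(y/mu) = 34*ln(34/46.6) = 34*-0.315240 = -10.718160.
y - mu = -12.6.
D = 2*(-10.718160 - (-12.6)) = 3.763680, which rounds to 3.7637.

3.7637


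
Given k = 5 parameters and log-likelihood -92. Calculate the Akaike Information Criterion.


Compute:
2k = 2*5 = 10.
-2*loglik = -2*(-92) = 184.
AIC = 10 + 184 = 194.

194


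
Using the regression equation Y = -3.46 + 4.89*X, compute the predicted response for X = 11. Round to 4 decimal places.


Substitute X = 11 into the equation:
Y = -3.46 + 4.89 * 11 = -3.46 + 53.7900 = 50.3300.

50.3300


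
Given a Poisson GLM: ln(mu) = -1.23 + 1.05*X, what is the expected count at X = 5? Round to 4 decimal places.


eta = -1.23 + 1.05 * 5 = 4.0200.
mu = exp(4.0200) = 55.7011.

55.7011


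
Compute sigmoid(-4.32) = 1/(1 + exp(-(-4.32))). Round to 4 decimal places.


First, exp(4.3200) = 75.1886.
Then sigma(z) = 1/(1 + 75.1886) = 0.0131.

0.0131


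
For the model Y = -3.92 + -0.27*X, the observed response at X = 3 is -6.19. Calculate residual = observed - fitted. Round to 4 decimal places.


Predicted = -3.92 + -0.27 * 3 = -4.7300.
Residual = -6.19 - -4.7300 = -1.4600.

-1.4600


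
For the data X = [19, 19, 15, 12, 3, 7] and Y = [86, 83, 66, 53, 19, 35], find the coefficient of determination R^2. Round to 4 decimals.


Fit the OLS line: b0 = 5.9362, b1 = 4.0851.
SSres = 12.4681.
SStot = 3542.0000.
R^2 = 1 - 12.4681/3542.0000 = 0.9965.

0.9965


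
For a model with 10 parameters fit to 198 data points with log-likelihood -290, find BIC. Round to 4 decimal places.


k * ln(n) = 10 * ln(198) = 10 * 5.288267 = 52.882670.
-2 * loglik = -2 * (-290) = 580.
BIC = 52.882670 + 580 = 632.882670, which rounds to 632.8827.

632.8827


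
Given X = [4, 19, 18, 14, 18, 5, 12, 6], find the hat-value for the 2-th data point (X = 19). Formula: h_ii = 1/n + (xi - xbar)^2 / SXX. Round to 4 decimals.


n = 8, xbar = 12.0000.
SXX = sum((xi - xbar)^2) = 274.0000.
h = 1/8 + (19 - 12.0000)^2 / 274.0000 = 0.3038.

0.3038
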